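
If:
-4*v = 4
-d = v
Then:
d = 1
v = -1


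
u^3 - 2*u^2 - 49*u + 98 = (u - 7)*(u - 2)*(u + 7)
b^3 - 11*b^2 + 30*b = b*(b - 6)*(b - 5)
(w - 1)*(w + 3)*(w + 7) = w^3 + 9*w^2 + 11*w - 21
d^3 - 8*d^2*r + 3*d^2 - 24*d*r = d*(d + 3)*(d - 8*r)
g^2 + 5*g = g*(g + 5)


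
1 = 1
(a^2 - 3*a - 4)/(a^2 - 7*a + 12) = (a + 1)/(a - 3)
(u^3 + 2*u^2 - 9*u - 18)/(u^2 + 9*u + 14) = (u^2 - 9)/(u + 7)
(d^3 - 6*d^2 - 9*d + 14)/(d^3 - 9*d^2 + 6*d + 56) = (d - 1)/(d - 4)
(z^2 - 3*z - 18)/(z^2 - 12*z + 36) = (z + 3)/(z - 6)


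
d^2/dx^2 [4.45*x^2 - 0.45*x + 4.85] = 8.90000000000000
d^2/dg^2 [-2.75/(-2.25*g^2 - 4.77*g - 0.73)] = (-27.84375*g^2 - 59.02875*g + 2.75*(4.5*g + 4.77)*(9.0*g + 9.54) - 9.03375)/(2.25*g^2 + 4.77*g + 0.73)^3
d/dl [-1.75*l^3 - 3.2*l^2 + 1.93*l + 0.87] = -5.25*l^2 - 6.4*l + 1.93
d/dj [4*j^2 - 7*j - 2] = 8*j - 7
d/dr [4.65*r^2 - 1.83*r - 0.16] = 9.3*r - 1.83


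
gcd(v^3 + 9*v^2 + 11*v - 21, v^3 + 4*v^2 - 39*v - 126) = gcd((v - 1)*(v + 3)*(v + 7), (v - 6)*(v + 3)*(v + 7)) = v^2 + 10*v + 21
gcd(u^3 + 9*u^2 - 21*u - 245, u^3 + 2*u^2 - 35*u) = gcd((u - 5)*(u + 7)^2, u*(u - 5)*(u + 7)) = u^2 + 2*u - 35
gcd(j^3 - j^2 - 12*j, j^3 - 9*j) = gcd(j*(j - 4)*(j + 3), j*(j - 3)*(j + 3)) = j^2 + 3*j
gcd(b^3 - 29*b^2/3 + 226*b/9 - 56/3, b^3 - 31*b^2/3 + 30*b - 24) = b^2 - 22*b/3 + 8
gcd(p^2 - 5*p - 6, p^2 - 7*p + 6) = p - 6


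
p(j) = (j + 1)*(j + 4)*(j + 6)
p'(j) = (j + 1)*(j + 4) + (j + 1)*(j + 6) + (j + 4)*(j + 6) = 3*j^2 + 22*j + 34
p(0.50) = 43.88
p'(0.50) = 45.75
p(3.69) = 349.48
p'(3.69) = 156.03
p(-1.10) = -1.42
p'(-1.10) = 13.43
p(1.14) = 78.54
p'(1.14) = 62.98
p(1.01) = 70.59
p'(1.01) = 59.28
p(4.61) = 512.49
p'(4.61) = 199.18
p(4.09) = 415.49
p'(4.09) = 174.16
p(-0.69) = 5.45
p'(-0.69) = 20.25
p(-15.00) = -1386.00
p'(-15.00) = 379.00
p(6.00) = 840.00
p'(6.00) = 274.00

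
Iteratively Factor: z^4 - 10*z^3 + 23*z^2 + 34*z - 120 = (z - 4)*(z^3 - 6*z^2 - z + 30) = (z - 5)*(z - 4)*(z^2 - z - 6) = (z - 5)*(z - 4)*(z + 2)*(z - 3)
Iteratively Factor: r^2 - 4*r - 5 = (r + 1)*(r - 5)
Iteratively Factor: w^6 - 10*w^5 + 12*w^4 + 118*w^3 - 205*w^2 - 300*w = (w - 5)*(w^5 - 5*w^4 - 13*w^3 + 53*w^2 + 60*w) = (w - 5)*(w + 1)*(w^4 - 6*w^3 - 7*w^2 + 60*w) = w*(w - 5)*(w + 1)*(w^3 - 6*w^2 - 7*w + 60) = w*(w - 5)*(w + 1)*(w + 3)*(w^2 - 9*w + 20) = w*(w - 5)^2*(w + 1)*(w + 3)*(w - 4)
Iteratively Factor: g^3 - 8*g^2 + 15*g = (g - 3)*(g^2 - 5*g) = g*(g - 3)*(g - 5)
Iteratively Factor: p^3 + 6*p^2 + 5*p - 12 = (p + 4)*(p^2 + 2*p - 3) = (p - 1)*(p + 4)*(p + 3)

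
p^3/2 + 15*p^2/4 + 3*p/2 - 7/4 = (p/2 + 1/2)*(p - 1/2)*(p + 7)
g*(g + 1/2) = g^2 + g/2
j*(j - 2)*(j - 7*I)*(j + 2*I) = j^4 - 2*j^3 - 5*I*j^3 + 14*j^2 + 10*I*j^2 - 28*j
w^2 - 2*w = w*(w - 2)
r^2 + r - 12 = (r - 3)*(r + 4)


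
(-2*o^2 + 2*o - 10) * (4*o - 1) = -8*o^3 + 10*o^2 - 42*o + 10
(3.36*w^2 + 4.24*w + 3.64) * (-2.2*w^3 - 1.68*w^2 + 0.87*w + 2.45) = -7.392*w^5 - 14.9728*w^4 - 12.208*w^3 + 5.8056*w^2 + 13.5548*w + 8.918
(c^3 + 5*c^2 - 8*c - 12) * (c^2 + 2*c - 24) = c^5 + 7*c^4 - 22*c^3 - 148*c^2 + 168*c + 288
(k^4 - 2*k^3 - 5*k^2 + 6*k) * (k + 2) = k^5 - 9*k^3 - 4*k^2 + 12*k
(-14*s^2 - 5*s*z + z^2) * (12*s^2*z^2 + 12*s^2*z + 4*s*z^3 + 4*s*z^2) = -168*s^4*z^2 - 168*s^4*z - 116*s^3*z^3 - 116*s^3*z^2 - 8*s^2*z^4 - 8*s^2*z^3 + 4*s*z^5 + 4*s*z^4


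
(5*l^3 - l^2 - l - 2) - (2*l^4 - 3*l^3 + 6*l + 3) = -2*l^4 + 8*l^3 - l^2 - 7*l - 5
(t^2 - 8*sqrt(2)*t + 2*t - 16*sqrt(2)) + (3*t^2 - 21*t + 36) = 4*t^2 - 19*t - 8*sqrt(2)*t - 16*sqrt(2) + 36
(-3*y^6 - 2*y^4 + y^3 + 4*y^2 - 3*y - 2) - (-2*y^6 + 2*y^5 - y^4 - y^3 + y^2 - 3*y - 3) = -y^6 - 2*y^5 - y^4 + 2*y^3 + 3*y^2 + 1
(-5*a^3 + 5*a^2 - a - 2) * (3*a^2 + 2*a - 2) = -15*a^5 + 5*a^4 + 17*a^3 - 18*a^2 - 2*a + 4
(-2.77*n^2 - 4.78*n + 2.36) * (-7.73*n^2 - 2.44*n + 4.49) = 21.4121*n^4 + 43.7082*n^3 - 19.0169*n^2 - 27.2206*n + 10.5964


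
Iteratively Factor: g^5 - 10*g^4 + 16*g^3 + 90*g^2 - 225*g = (g)*(g^4 - 10*g^3 + 16*g^2 + 90*g - 225) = g*(g - 3)*(g^3 - 7*g^2 - 5*g + 75) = g*(g - 5)*(g - 3)*(g^2 - 2*g - 15) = g*(g - 5)*(g - 3)*(g + 3)*(g - 5)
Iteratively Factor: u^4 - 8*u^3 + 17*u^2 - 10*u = (u - 1)*(u^3 - 7*u^2 + 10*u) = (u - 2)*(u - 1)*(u^2 - 5*u) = (u - 5)*(u - 2)*(u - 1)*(u)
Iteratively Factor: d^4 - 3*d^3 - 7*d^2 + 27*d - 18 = (d + 3)*(d^3 - 6*d^2 + 11*d - 6) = (d - 1)*(d + 3)*(d^2 - 5*d + 6) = (d - 2)*(d - 1)*(d + 3)*(d - 3)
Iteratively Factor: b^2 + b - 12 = (b - 3)*(b + 4)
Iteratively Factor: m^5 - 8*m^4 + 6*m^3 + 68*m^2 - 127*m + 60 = (m - 1)*(m^4 - 7*m^3 - m^2 + 67*m - 60) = (m - 1)^2*(m^3 - 6*m^2 - 7*m + 60) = (m - 4)*(m - 1)^2*(m^2 - 2*m - 15) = (m - 5)*(m - 4)*(m - 1)^2*(m + 3)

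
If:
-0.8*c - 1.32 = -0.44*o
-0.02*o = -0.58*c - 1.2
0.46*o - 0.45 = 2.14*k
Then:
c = -2.10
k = -0.38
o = -0.81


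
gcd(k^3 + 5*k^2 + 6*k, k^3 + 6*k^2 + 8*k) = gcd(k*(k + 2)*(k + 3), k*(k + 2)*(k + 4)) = k^2 + 2*k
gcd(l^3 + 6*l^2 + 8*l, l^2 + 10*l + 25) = 1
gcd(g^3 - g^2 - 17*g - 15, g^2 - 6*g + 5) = g - 5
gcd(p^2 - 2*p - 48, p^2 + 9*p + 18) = p + 6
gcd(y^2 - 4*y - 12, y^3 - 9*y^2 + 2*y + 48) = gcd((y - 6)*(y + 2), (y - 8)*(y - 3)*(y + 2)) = y + 2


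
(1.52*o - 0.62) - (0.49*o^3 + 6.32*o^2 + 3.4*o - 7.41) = -0.49*o^3 - 6.32*o^2 - 1.88*o + 6.79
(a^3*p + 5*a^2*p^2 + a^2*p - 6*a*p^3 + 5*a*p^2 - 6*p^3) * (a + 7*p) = a^4*p + 12*a^3*p^2 + a^3*p + 29*a^2*p^3 + 12*a^2*p^2 - 42*a*p^4 + 29*a*p^3 - 42*p^4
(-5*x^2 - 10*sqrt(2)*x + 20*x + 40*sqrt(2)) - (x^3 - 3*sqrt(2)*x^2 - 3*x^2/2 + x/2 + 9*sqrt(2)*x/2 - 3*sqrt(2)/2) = -x^3 - 7*x^2/2 + 3*sqrt(2)*x^2 - 29*sqrt(2)*x/2 + 39*x/2 + 83*sqrt(2)/2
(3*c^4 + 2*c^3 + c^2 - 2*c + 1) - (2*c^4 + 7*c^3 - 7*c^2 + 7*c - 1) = c^4 - 5*c^3 + 8*c^2 - 9*c + 2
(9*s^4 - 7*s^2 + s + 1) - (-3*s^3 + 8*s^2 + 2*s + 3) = 9*s^4 + 3*s^3 - 15*s^2 - s - 2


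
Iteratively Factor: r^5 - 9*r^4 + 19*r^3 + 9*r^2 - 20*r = (r - 1)*(r^4 - 8*r^3 + 11*r^2 + 20*r) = r*(r - 1)*(r^3 - 8*r^2 + 11*r + 20) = r*(r - 1)*(r + 1)*(r^2 - 9*r + 20) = r*(r - 4)*(r - 1)*(r + 1)*(r - 5)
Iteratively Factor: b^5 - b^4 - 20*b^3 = (b)*(b^4 - b^3 - 20*b^2) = b^2*(b^3 - b^2 - 20*b) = b^2*(b - 5)*(b^2 + 4*b) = b^2*(b - 5)*(b + 4)*(b)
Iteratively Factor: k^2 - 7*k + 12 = (k - 3)*(k - 4)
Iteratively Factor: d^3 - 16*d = (d + 4)*(d^2 - 4*d) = d*(d + 4)*(d - 4)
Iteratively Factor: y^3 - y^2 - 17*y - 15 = (y + 1)*(y^2 - 2*y - 15) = (y - 5)*(y + 1)*(y + 3)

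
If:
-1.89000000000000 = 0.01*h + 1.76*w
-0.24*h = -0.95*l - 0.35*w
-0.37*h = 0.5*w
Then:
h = 1.46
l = 0.77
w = -1.08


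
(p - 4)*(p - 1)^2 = p^3 - 6*p^2 + 9*p - 4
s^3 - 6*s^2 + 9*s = s*(s - 3)^2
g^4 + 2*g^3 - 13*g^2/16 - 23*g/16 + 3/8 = (g - 3/4)*(g - 1/4)*(g + 1)*(g + 2)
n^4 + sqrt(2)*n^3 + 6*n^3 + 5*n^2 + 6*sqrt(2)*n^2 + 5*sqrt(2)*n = n*(n + 1)*(n + 5)*(n + sqrt(2))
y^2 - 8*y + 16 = (y - 4)^2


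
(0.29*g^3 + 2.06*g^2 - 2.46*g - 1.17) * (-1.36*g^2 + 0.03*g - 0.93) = -0.3944*g^5 - 2.7929*g^4 + 3.1377*g^3 - 0.3984*g^2 + 2.2527*g + 1.0881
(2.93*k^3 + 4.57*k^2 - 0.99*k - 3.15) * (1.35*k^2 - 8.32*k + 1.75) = 3.9555*k^5 - 18.2081*k^4 - 34.2314*k^3 + 11.9818*k^2 + 24.4755*k - 5.5125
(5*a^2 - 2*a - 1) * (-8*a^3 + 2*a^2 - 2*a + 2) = -40*a^5 + 26*a^4 - 6*a^3 + 12*a^2 - 2*a - 2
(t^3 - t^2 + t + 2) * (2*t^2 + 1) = 2*t^5 - 2*t^4 + 3*t^3 + 3*t^2 + t + 2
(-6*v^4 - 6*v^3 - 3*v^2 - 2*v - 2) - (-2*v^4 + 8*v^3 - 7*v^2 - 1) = -4*v^4 - 14*v^3 + 4*v^2 - 2*v - 1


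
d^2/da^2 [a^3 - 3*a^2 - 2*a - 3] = 6*a - 6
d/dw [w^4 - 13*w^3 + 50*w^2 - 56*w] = 4*w^3 - 39*w^2 + 100*w - 56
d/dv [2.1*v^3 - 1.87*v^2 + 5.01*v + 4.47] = 6.3*v^2 - 3.74*v + 5.01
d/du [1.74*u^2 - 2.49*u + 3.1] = 3.48*u - 2.49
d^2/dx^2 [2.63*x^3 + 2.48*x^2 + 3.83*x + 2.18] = 15.78*x + 4.96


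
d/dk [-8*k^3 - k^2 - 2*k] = -24*k^2 - 2*k - 2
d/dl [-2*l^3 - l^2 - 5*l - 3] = -6*l^2 - 2*l - 5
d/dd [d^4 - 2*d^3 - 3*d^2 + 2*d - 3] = 4*d^3 - 6*d^2 - 6*d + 2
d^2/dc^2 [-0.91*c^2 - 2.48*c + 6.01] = -1.82000000000000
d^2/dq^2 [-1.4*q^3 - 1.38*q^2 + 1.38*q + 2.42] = -8.4*q - 2.76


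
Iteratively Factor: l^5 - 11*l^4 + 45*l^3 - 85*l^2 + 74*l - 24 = (l - 4)*(l^4 - 7*l^3 + 17*l^2 - 17*l + 6) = (l - 4)*(l - 2)*(l^3 - 5*l^2 + 7*l - 3) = (l - 4)*(l - 2)*(l - 1)*(l^2 - 4*l + 3) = (l - 4)*(l - 2)*(l - 1)^2*(l - 3)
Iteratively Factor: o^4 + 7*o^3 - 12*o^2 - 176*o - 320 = (o + 4)*(o^3 + 3*o^2 - 24*o - 80) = (o + 4)^2*(o^2 - o - 20) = (o + 4)^3*(o - 5)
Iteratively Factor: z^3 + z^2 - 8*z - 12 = (z - 3)*(z^2 + 4*z + 4) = (z - 3)*(z + 2)*(z + 2)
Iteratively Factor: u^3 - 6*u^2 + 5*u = (u - 5)*(u^2 - u) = (u - 5)*(u - 1)*(u)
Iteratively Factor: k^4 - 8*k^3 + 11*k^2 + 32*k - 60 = (k - 3)*(k^3 - 5*k^2 - 4*k + 20) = (k - 5)*(k - 3)*(k^2 - 4) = (k - 5)*(k - 3)*(k + 2)*(k - 2)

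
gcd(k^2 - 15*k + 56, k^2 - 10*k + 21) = k - 7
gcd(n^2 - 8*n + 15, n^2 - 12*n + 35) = n - 5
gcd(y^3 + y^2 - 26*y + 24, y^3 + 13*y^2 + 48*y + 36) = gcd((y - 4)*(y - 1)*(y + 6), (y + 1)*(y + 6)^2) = y + 6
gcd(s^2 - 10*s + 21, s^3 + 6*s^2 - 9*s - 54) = s - 3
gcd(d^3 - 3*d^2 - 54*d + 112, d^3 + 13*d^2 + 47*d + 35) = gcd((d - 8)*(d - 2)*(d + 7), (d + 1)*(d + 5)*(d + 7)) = d + 7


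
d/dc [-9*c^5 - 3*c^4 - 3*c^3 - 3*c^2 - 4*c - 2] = -45*c^4 - 12*c^3 - 9*c^2 - 6*c - 4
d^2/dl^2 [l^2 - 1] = 2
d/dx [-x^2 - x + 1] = -2*x - 1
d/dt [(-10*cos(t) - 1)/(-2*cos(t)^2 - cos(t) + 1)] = (-20*sin(t)^2 + 4*cos(t) + 31)*sin(t)/(cos(t) + cos(2*t))^2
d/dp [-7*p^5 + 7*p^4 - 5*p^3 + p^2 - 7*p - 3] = -35*p^4 + 28*p^3 - 15*p^2 + 2*p - 7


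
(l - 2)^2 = l^2 - 4*l + 4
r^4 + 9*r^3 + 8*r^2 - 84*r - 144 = (r - 3)*(r + 2)*(r + 4)*(r + 6)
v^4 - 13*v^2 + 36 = (v - 3)*(v - 2)*(v + 2)*(v + 3)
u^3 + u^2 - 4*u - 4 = (u - 2)*(u + 1)*(u + 2)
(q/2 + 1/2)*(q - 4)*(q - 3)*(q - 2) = q^4/2 - 4*q^3 + 17*q^2/2 + q - 12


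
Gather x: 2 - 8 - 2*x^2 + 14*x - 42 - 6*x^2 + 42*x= -8*x^2 + 56*x - 48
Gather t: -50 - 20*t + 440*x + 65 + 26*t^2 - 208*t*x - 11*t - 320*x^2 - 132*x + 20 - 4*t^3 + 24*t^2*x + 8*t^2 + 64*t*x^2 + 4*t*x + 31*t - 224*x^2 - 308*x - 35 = -4*t^3 + t^2*(24*x + 34) + t*(64*x^2 - 204*x) - 544*x^2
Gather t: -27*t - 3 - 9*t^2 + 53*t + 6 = -9*t^2 + 26*t + 3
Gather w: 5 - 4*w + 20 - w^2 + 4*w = 25 - w^2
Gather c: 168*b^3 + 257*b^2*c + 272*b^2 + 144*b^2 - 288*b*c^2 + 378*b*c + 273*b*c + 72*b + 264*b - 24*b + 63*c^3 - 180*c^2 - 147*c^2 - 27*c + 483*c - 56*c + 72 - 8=168*b^3 + 416*b^2 + 312*b + 63*c^3 + c^2*(-288*b - 327) + c*(257*b^2 + 651*b + 400) + 64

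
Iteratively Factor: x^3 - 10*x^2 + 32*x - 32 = (x - 4)*(x^2 - 6*x + 8) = (x - 4)*(x - 2)*(x - 4)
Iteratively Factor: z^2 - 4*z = (z)*(z - 4)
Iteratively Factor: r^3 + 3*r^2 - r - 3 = (r - 1)*(r^2 + 4*r + 3) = (r - 1)*(r + 3)*(r + 1)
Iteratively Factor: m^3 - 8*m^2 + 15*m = (m)*(m^2 - 8*m + 15) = m*(m - 3)*(m - 5)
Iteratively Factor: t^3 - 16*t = (t + 4)*(t^2 - 4*t) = (t - 4)*(t + 4)*(t)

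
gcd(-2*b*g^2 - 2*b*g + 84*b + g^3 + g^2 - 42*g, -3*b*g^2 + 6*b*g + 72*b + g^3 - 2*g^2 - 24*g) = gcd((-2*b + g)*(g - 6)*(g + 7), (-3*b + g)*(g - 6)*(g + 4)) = g - 6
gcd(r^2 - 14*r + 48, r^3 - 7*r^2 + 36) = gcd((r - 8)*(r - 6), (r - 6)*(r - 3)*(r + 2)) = r - 6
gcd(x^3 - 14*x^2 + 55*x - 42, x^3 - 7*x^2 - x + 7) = x^2 - 8*x + 7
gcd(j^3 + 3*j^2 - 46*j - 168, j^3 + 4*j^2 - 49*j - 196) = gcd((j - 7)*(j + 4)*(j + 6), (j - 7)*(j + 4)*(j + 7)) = j^2 - 3*j - 28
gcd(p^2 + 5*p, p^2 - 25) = p + 5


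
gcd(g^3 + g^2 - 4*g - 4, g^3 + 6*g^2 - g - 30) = g - 2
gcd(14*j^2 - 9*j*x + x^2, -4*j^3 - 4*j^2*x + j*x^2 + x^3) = -2*j + x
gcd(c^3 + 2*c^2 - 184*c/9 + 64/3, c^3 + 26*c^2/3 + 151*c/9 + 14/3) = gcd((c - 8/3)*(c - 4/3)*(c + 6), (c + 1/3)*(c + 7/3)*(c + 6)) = c + 6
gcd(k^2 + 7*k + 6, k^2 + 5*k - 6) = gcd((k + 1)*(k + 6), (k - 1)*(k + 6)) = k + 6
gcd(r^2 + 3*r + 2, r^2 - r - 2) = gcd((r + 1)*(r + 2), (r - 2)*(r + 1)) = r + 1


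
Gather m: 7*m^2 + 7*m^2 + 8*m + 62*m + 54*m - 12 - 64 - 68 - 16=14*m^2 + 124*m - 160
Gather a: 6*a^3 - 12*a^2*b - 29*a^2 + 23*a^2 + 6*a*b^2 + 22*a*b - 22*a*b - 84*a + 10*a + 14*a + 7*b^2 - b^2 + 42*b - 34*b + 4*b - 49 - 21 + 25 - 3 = 6*a^3 + a^2*(-12*b - 6) + a*(6*b^2 - 60) + 6*b^2 + 12*b - 48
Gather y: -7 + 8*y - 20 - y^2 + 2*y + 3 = -y^2 + 10*y - 24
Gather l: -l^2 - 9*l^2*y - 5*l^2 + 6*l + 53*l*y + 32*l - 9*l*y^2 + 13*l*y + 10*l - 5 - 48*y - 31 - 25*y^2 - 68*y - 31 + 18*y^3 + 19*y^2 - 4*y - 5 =l^2*(-9*y - 6) + l*(-9*y^2 + 66*y + 48) + 18*y^3 - 6*y^2 - 120*y - 72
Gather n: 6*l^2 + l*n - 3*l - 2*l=6*l^2 + l*n - 5*l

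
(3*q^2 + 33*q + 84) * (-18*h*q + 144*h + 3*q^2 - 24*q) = -54*h*q^3 - 162*h*q^2 + 3240*h*q + 12096*h + 9*q^4 + 27*q^3 - 540*q^2 - 2016*q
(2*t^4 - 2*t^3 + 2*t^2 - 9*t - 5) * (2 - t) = -2*t^5 + 6*t^4 - 6*t^3 + 13*t^2 - 13*t - 10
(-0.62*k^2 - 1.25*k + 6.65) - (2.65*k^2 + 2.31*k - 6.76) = -3.27*k^2 - 3.56*k + 13.41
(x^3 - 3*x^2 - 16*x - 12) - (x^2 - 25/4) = x^3 - 4*x^2 - 16*x - 23/4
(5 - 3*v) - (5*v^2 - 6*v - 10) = -5*v^2 + 3*v + 15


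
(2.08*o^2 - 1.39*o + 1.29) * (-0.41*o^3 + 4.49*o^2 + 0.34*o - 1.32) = -0.8528*o^5 + 9.9091*o^4 - 6.0628*o^3 + 2.5739*o^2 + 2.2734*o - 1.7028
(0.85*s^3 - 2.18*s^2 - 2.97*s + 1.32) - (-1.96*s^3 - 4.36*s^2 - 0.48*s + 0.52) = 2.81*s^3 + 2.18*s^2 - 2.49*s + 0.8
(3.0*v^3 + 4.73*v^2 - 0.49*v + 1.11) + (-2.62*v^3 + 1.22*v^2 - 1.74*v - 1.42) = 0.38*v^3 + 5.95*v^2 - 2.23*v - 0.31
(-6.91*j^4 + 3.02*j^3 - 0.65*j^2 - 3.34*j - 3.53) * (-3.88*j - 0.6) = 26.8108*j^5 - 7.5716*j^4 + 0.71*j^3 + 13.3492*j^2 + 15.7004*j + 2.118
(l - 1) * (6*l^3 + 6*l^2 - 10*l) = 6*l^4 - 16*l^2 + 10*l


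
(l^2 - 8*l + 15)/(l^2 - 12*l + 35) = (l - 3)/(l - 7)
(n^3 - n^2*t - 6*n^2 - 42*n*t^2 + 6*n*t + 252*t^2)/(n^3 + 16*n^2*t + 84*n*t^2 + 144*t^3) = (n^2 - 7*n*t - 6*n + 42*t)/(n^2 + 10*n*t + 24*t^2)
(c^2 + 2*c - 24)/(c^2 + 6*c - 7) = (c^2 + 2*c - 24)/(c^2 + 6*c - 7)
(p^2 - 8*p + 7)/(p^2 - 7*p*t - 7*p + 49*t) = (p - 1)/(p - 7*t)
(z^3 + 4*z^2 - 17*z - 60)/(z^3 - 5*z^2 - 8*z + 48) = (z + 5)/(z - 4)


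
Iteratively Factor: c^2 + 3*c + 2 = (c + 1)*(c + 2)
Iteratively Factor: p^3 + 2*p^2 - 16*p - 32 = (p + 4)*(p^2 - 2*p - 8) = (p - 4)*(p + 4)*(p + 2)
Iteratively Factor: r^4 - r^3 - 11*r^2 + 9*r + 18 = (r - 3)*(r^3 + 2*r^2 - 5*r - 6) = (r - 3)*(r - 2)*(r^2 + 4*r + 3) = (r - 3)*(r - 2)*(r + 1)*(r + 3)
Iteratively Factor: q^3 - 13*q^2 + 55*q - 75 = (q - 5)*(q^2 - 8*q + 15) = (q - 5)*(q - 3)*(q - 5)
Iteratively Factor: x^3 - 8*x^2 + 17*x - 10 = (x - 2)*(x^2 - 6*x + 5) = (x - 5)*(x - 2)*(x - 1)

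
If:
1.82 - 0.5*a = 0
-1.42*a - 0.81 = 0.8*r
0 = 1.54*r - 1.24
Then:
No Solution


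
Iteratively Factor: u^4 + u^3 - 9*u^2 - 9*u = (u + 1)*(u^3 - 9*u) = u*(u + 1)*(u^2 - 9) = u*(u - 3)*(u + 1)*(u + 3)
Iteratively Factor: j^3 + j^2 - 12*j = (j + 4)*(j^2 - 3*j) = j*(j + 4)*(j - 3)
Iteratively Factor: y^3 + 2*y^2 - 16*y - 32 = (y + 2)*(y^2 - 16) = (y + 2)*(y + 4)*(y - 4)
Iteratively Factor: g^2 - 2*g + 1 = (g - 1)*(g - 1)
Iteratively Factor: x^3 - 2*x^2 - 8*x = (x - 4)*(x^2 + 2*x) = x*(x - 4)*(x + 2)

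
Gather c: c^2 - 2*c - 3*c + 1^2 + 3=c^2 - 5*c + 4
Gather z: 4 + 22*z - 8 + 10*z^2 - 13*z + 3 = 10*z^2 + 9*z - 1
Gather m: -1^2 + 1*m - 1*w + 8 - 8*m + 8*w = -7*m + 7*w + 7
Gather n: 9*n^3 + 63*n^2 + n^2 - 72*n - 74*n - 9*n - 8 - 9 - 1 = 9*n^3 + 64*n^2 - 155*n - 18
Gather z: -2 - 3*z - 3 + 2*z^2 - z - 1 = 2*z^2 - 4*z - 6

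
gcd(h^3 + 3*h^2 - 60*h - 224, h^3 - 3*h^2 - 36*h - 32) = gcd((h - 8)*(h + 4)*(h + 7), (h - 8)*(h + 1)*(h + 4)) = h^2 - 4*h - 32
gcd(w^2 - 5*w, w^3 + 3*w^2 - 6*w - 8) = 1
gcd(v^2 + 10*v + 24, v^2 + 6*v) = v + 6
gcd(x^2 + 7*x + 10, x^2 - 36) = 1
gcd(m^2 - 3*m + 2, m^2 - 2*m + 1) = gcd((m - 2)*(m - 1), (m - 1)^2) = m - 1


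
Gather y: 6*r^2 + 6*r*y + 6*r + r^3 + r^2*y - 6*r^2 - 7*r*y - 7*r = r^3 - r + y*(r^2 - r)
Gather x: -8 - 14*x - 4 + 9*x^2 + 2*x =9*x^2 - 12*x - 12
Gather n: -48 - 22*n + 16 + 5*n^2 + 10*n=5*n^2 - 12*n - 32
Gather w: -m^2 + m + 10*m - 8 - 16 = -m^2 + 11*m - 24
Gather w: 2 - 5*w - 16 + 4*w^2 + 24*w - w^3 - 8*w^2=-w^3 - 4*w^2 + 19*w - 14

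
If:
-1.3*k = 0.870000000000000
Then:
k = -0.67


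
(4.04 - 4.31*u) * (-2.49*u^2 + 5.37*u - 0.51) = 10.7319*u^3 - 33.2043*u^2 + 23.8929*u - 2.0604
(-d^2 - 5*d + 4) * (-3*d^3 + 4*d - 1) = 3*d^5 + 15*d^4 - 16*d^3 - 19*d^2 + 21*d - 4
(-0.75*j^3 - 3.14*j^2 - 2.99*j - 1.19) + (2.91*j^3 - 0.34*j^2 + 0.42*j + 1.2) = 2.16*j^3 - 3.48*j^2 - 2.57*j + 0.01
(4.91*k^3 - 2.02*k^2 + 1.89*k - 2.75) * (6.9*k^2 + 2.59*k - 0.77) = 33.879*k^5 - 1.2211*k^4 + 4.0285*k^3 - 12.5245*k^2 - 8.5778*k + 2.1175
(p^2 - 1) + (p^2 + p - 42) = 2*p^2 + p - 43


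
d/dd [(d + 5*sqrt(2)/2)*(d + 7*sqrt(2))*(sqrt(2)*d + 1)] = 3*sqrt(2)*d^2 + 40*d + 89*sqrt(2)/2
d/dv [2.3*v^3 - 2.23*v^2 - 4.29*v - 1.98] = 6.9*v^2 - 4.46*v - 4.29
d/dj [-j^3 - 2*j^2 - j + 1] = -3*j^2 - 4*j - 1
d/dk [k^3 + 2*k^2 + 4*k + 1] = 3*k^2 + 4*k + 4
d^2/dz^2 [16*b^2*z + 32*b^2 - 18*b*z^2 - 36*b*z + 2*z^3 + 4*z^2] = -36*b + 12*z + 8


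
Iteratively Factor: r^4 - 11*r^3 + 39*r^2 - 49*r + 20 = (r - 1)*(r^3 - 10*r^2 + 29*r - 20) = (r - 1)^2*(r^2 - 9*r + 20) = (r - 4)*(r - 1)^2*(r - 5)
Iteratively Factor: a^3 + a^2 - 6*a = (a + 3)*(a^2 - 2*a) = a*(a + 3)*(a - 2)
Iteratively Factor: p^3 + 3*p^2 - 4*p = (p + 4)*(p^2 - p) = p*(p + 4)*(p - 1)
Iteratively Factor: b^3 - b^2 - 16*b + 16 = (b - 1)*(b^2 - 16) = (b - 4)*(b - 1)*(b + 4)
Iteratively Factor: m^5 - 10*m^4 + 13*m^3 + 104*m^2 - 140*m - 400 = (m + 2)*(m^4 - 12*m^3 + 37*m^2 + 30*m - 200) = (m - 5)*(m + 2)*(m^3 - 7*m^2 + 2*m + 40) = (m - 5)^2*(m + 2)*(m^2 - 2*m - 8) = (m - 5)^2*(m + 2)^2*(m - 4)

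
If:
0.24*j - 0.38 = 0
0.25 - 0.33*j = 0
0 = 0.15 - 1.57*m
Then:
No Solution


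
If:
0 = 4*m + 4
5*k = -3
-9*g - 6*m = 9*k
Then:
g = 19/15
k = -3/5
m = -1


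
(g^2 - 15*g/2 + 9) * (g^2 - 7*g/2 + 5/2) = g^4 - 11*g^3 + 151*g^2/4 - 201*g/4 + 45/2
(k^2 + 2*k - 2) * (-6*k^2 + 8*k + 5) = -6*k^4 - 4*k^3 + 33*k^2 - 6*k - 10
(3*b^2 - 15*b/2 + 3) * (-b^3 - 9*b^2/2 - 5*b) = -3*b^5 - 6*b^4 + 63*b^3/4 + 24*b^2 - 15*b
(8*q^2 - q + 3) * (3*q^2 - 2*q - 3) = 24*q^4 - 19*q^3 - 13*q^2 - 3*q - 9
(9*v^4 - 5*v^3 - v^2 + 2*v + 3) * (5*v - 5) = 45*v^5 - 70*v^4 + 20*v^3 + 15*v^2 + 5*v - 15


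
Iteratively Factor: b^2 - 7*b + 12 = (b - 4)*(b - 3)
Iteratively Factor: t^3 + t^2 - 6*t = (t - 2)*(t^2 + 3*t) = t*(t - 2)*(t + 3)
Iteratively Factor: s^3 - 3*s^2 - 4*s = (s - 4)*(s^2 + s) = (s - 4)*(s + 1)*(s)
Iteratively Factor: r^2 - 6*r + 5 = (r - 5)*(r - 1)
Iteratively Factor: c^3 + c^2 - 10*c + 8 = (c - 1)*(c^2 + 2*c - 8) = (c - 1)*(c + 4)*(c - 2)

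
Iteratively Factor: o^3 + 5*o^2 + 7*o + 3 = (o + 1)*(o^2 + 4*o + 3) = (o + 1)*(o + 3)*(o + 1)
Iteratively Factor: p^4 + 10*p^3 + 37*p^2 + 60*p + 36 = (p + 2)*(p^3 + 8*p^2 + 21*p + 18) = (p + 2)*(p + 3)*(p^2 + 5*p + 6) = (p + 2)^2*(p + 3)*(p + 3)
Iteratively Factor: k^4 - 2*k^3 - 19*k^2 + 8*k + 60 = (k - 2)*(k^3 - 19*k - 30) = (k - 2)*(k + 2)*(k^2 - 2*k - 15) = (k - 5)*(k - 2)*(k + 2)*(k + 3)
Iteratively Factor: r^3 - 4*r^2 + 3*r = (r - 1)*(r^2 - 3*r) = r*(r - 1)*(r - 3)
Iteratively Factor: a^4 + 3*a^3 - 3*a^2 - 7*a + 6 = (a - 1)*(a^3 + 4*a^2 + a - 6) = (a - 1)*(a + 3)*(a^2 + a - 2) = (a - 1)*(a + 2)*(a + 3)*(a - 1)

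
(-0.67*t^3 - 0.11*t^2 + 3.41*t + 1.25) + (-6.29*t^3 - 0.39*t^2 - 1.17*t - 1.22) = -6.96*t^3 - 0.5*t^2 + 2.24*t + 0.03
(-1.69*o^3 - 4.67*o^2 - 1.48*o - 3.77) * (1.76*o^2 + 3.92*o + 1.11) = -2.9744*o^5 - 14.844*o^4 - 22.7871*o^3 - 17.6205*o^2 - 16.4212*o - 4.1847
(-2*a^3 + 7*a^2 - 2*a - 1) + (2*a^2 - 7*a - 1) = -2*a^3 + 9*a^2 - 9*a - 2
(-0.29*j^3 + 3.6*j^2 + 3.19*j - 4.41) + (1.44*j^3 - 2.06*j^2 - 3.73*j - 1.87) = 1.15*j^3 + 1.54*j^2 - 0.54*j - 6.28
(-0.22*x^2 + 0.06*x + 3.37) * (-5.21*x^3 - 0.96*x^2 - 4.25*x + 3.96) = 1.1462*x^5 - 0.1014*x^4 - 16.6803*x^3 - 4.3614*x^2 - 14.0849*x + 13.3452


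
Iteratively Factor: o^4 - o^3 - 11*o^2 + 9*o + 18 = (o + 1)*(o^3 - 2*o^2 - 9*o + 18) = (o - 2)*(o + 1)*(o^2 - 9) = (o - 3)*(o - 2)*(o + 1)*(o + 3)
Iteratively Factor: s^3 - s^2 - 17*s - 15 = (s + 1)*(s^2 - 2*s - 15) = (s + 1)*(s + 3)*(s - 5)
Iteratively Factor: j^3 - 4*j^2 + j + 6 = (j - 3)*(j^2 - j - 2) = (j - 3)*(j - 2)*(j + 1)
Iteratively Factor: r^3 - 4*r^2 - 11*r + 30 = (r - 5)*(r^2 + r - 6) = (r - 5)*(r + 3)*(r - 2)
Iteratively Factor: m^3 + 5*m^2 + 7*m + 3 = (m + 1)*(m^2 + 4*m + 3) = (m + 1)*(m + 3)*(m + 1)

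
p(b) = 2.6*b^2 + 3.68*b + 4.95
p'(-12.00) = -58.72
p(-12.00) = 335.19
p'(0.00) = 3.68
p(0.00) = 4.95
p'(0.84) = 8.05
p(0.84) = 9.88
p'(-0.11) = 3.11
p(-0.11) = 4.58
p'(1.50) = 11.48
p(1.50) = 16.32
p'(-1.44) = -3.81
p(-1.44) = 5.04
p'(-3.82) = -16.18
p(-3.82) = 28.83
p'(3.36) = 21.15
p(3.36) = 46.67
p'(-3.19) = -12.91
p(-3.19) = 19.67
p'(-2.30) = -8.28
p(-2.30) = 10.24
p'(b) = 5.2*b + 3.68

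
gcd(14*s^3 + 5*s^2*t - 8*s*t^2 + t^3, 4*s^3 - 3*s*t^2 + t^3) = 2*s^2 + s*t - t^2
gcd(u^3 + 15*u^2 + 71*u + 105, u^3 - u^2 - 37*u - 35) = u + 5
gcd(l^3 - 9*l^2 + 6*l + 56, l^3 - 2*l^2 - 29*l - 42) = l^2 - 5*l - 14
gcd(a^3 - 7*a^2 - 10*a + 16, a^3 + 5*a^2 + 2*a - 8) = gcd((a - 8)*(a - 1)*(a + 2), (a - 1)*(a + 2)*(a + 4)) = a^2 + a - 2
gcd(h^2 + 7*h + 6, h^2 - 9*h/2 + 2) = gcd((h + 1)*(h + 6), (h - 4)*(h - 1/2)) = 1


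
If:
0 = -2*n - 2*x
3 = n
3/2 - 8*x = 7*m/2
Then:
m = 51/7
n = 3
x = -3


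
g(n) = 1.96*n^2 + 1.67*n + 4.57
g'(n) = 3.92*n + 1.67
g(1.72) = 13.24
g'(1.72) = 8.41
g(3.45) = 33.66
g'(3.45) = 15.19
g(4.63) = 54.32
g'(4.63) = 19.82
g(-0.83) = 4.53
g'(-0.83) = -1.58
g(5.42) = 71.20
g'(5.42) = 22.92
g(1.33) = 10.26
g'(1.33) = 6.88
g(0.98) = 8.09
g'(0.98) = 5.51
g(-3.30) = 20.40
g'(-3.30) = -11.27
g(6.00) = 85.15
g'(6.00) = 25.19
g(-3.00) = 17.20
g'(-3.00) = -10.09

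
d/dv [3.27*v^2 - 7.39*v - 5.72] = 6.54*v - 7.39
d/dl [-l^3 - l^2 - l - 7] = -3*l^2 - 2*l - 1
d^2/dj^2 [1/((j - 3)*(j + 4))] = 2*((j - 3)^2 + (j - 3)*(j + 4) + (j + 4)^2)/((j - 3)^3*(j + 4)^3)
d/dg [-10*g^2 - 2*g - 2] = -20*g - 2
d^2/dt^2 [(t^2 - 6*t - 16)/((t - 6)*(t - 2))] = 4*(t^3 - 42*t^2 + 300*t - 632)/(t^6 - 24*t^5 + 228*t^4 - 1088*t^3 + 2736*t^2 - 3456*t + 1728)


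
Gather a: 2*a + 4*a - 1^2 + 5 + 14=6*a + 18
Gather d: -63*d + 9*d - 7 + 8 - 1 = -54*d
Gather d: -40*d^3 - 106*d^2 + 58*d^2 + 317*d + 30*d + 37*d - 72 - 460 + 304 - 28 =-40*d^3 - 48*d^2 + 384*d - 256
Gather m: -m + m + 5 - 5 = 0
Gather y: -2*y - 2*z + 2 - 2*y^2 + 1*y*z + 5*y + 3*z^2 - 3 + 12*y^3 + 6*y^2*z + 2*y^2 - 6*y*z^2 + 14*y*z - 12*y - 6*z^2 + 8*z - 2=12*y^3 + 6*y^2*z + y*(-6*z^2 + 15*z - 9) - 3*z^2 + 6*z - 3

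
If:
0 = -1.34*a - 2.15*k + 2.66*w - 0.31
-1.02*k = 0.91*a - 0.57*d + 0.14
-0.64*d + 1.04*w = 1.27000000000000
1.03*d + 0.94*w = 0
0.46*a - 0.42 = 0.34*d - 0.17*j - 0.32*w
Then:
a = -5.06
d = -0.71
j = 13.25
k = 3.97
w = 0.78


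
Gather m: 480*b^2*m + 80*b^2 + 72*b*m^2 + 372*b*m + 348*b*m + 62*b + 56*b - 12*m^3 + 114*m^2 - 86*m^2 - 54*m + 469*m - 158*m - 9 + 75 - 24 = 80*b^2 + 118*b - 12*m^3 + m^2*(72*b + 28) + m*(480*b^2 + 720*b + 257) + 42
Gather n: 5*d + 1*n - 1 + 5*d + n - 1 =10*d + 2*n - 2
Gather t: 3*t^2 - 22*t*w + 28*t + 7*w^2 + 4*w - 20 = 3*t^2 + t*(28 - 22*w) + 7*w^2 + 4*w - 20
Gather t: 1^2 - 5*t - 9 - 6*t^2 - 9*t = -6*t^2 - 14*t - 8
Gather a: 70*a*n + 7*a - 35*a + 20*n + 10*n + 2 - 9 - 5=a*(70*n - 28) + 30*n - 12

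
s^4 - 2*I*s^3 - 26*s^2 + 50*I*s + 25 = (s - 5)*(s + 5)*(s - I)^2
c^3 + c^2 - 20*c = c*(c - 4)*(c + 5)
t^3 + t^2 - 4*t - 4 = (t - 2)*(t + 1)*(t + 2)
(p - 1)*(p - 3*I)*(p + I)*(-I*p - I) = -I*p^4 - 2*p^3 - 2*I*p^2 + 2*p + 3*I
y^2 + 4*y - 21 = (y - 3)*(y + 7)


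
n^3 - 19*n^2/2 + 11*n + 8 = (n - 8)*(n - 2)*(n + 1/2)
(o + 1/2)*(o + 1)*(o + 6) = o^3 + 15*o^2/2 + 19*o/2 + 3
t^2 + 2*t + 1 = (t + 1)^2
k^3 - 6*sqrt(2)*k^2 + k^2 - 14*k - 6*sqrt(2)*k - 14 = (k + 1)*(k - 7*sqrt(2))*(k + sqrt(2))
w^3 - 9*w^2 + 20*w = w*(w - 5)*(w - 4)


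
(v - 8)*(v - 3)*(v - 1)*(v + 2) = v^4 - 10*v^3 + 11*v^2 + 46*v - 48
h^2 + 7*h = h*(h + 7)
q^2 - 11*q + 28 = (q - 7)*(q - 4)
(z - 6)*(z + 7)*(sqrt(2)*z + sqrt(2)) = sqrt(2)*z^3 + 2*sqrt(2)*z^2 - 41*sqrt(2)*z - 42*sqrt(2)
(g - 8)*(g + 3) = g^2 - 5*g - 24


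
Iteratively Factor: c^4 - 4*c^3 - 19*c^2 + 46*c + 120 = (c - 4)*(c^3 - 19*c - 30) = (c - 5)*(c - 4)*(c^2 + 5*c + 6) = (c - 5)*(c - 4)*(c + 3)*(c + 2)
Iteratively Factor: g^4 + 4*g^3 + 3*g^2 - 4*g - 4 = (g + 1)*(g^3 + 3*g^2 - 4) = (g - 1)*(g + 1)*(g^2 + 4*g + 4) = (g - 1)*(g + 1)*(g + 2)*(g + 2)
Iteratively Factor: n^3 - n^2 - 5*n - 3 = (n + 1)*(n^2 - 2*n - 3) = (n - 3)*(n + 1)*(n + 1)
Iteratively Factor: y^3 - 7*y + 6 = (y - 1)*(y^2 + y - 6) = (y - 2)*(y - 1)*(y + 3)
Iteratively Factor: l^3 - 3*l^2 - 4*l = (l - 4)*(l^2 + l) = l*(l - 4)*(l + 1)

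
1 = 1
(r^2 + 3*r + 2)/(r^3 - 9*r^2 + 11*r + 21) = (r + 2)/(r^2 - 10*r + 21)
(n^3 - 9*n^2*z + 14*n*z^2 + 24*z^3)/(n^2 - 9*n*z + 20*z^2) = (-n^2 + 5*n*z + 6*z^2)/(-n + 5*z)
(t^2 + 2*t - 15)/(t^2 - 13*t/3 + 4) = 3*(t + 5)/(3*t - 4)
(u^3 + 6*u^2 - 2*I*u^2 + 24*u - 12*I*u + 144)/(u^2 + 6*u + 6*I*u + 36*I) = (u^2 - 2*I*u + 24)/(u + 6*I)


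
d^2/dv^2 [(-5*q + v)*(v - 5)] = 2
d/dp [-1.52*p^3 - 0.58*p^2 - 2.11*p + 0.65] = -4.56*p^2 - 1.16*p - 2.11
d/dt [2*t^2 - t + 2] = 4*t - 1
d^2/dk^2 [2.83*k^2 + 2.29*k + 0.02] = 5.66000000000000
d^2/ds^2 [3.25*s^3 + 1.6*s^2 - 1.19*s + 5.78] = 19.5*s + 3.2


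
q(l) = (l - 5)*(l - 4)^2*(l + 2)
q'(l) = (l - 5)*(l - 4)^2 + (l - 5)*(l + 2)*(2*l - 8) + (l - 4)^2*(l + 2)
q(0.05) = -158.33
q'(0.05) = 34.92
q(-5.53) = 3375.89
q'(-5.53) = -1985.42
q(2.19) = -38.57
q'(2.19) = 47.14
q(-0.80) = -160.36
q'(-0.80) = -39.17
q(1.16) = -97.87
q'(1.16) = 63.44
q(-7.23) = 8066.55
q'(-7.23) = -3638.54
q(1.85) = -56.06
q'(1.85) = 55.38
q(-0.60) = -165.89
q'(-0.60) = -16.74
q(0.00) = -160.00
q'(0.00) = 32.00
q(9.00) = 1100.00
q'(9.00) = 815.00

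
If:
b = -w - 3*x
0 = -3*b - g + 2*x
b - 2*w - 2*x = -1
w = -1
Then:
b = -7/5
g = 29/5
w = -1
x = 4/5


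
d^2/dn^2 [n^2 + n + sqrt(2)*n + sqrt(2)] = 2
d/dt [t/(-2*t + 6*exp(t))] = (-t*(3*exp(t) - 1) - t + 3*exp(t))/(2*(t - 3*exp(t))^2)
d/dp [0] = 0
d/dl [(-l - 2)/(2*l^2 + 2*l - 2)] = (-l^2 - l + (l + 2)*(2*l + 1) + 1)/(2*(l^2 + l - 1)^2)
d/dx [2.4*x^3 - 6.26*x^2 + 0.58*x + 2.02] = 7.2*x^2 - 12.52*x + 0.58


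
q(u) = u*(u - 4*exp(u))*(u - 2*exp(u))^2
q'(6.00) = -19688247391.60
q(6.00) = -6186869416.32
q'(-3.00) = -107.39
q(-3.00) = 92.21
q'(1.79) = -15445.03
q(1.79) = -4119.37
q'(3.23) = -2426945.91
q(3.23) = -708264.02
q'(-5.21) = -563.04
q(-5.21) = 743.00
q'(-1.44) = -15.95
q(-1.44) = 12.59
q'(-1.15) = -10.34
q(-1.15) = 8.84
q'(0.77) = -316.04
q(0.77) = -76.34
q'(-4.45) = -349.72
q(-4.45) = 400.43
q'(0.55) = -132.56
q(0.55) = -29.86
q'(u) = u*(1 - 4*exp(u))*(u - 2*exp(u))^2 + u*(2 - 4*exp(u))*(u - 4*exp(u))*(u - 2*exp(u)) + (u - 4*exp(u))*(u - 2*exp(u))^2 = (u - 2*exp(u))*(-2*u*(u - 4*exp(u))*(2*exp(u) - 1) - u*(u - 2*exp(u))*(4*exp(u) - 1) + (u - 4*exp(u))*(u - 2*exp(u)))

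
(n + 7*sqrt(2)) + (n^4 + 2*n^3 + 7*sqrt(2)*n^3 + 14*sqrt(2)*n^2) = n^4 + 2*n^3 + 7*sqrt(2)*n^3 + 14*sqrt(2)*n^2 + n + 7*sqrt(2)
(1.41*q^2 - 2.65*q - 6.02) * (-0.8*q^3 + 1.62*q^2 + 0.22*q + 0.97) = -1.128*q^5 + 4.4042*q^4 + 0.8332*q^3 - 8.9677*q^2 - 3.8949*q - 5.8394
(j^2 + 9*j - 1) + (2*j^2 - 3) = 3*j^2 + 9*j - 4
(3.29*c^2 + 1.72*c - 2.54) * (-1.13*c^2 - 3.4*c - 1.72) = -3.7177*c^4 - 13.1296*c^3 - 8.6366*c^2 + 5.6776*c + 4.3688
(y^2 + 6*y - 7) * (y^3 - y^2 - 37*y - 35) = y^5 + 5*y^4 - 50*y^3 - 250*y^2 + 49*y + 245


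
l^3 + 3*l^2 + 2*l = l*(l + 1)*(l + 2)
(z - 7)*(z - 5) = z^2 - 12*z + 35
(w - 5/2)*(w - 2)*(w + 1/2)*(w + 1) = w^4 - 3*w^3 - 5*w^2/4 + 21*w/4 + 5/2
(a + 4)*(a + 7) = a^2 + 11*a + 28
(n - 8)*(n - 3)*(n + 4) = n^3 - 7*n^2 - 20*n + 96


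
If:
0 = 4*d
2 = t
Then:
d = 0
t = 2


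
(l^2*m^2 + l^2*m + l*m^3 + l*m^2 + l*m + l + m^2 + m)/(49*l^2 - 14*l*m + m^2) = (l^2*m^2 + l^2*m + l*m^3 + l*m^2 + l*m + l + m^2 + m)/(49*l^2 - 14*l*m + m^2)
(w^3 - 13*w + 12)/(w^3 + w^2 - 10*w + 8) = (w - 3)/(w - 2)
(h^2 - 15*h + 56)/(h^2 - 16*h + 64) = (h - 7)/(h - 8)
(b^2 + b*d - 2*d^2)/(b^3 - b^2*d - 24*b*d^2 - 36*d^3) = (b - d)/(b^2 - 3*b*d - 18*d^2)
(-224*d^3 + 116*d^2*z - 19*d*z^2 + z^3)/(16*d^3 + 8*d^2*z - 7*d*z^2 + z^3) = (56*d^2 - 15*d*z + z^2)/(-4*d^2 - 3*d*z + z^2)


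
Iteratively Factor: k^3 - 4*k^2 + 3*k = (k - 3)*(k^2 - k) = k*(k - 3)*(k - 1)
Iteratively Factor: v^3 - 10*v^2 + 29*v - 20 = (v - 1)*(v^2 - 9*v + 20) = (v - 5)*(v - 1)*(v - 4)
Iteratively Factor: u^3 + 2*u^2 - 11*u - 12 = (u + 1)*(u^2 + u - 12) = (u + 1)*(u + 4)*(u - 3)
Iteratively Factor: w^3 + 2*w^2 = (w + 2)*(w^2) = w*(w + 2)*(w)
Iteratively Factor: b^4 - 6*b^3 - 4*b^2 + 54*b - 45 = (b + 3)*(b^3 - 9*b^2 + 23*b - 15) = (b - 5)*(b + 3)*(b^2 - 4*b + 3) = (b - 5)*(b - 1)*(b + 3)*(b - 3)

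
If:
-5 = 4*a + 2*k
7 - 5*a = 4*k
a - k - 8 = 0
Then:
No Solution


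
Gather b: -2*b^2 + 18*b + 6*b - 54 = -2*b^2 + 24*b - 54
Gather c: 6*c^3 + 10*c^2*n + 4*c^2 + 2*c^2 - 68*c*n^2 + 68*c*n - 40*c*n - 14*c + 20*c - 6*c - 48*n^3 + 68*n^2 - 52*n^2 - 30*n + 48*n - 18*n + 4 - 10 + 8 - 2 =6*c^3 + c^2*(10*n + 6) + c*(-68*n^2 + 28*n) - 48*n^3 + 16*n^2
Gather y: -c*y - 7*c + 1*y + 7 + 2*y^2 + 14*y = -7*c + 2*y^2 + y*(15 - c) + 7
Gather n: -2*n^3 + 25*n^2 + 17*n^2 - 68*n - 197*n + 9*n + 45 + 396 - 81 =-2*n^3 + 42*n^2 - 256*n + 360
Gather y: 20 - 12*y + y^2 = y^2 - 12*y + 20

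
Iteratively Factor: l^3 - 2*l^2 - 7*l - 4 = (l + 1)*(l^2 - 3*l - 4) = (l - 4)*(l + 1)*(l + 1)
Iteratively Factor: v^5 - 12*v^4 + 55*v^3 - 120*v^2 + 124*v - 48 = (v - 1)*(v^4 - 11*v^3 + 44*v^2 - 76*v + 48) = (v - 3)*(v - 1)*(v^3 - 8*v^2 + 20*v - 16) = (v - 3)*(v - 2)*(v - 1)*(v^2 - 6*v + 8) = (v - 3)*(v - 2)^2*(v - 1)*(v - 4)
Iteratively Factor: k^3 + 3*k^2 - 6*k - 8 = (k + 4)*(k^2 - k - 2) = (k - 2)*(k + 4)*(k + 1)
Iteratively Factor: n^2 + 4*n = (n)*(n + 4)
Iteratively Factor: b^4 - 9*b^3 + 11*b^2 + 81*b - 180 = (b + 3)*(b^3 - 12*b^2 + 47*b - 60) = (b - 4)*(b + 3)*(b^2 - 8*b + 15) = (b - 5)*(b - 4)*(b + 3)*(b - 3)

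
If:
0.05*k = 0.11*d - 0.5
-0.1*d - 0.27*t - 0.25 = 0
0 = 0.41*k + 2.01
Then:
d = 2.32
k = -4.90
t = -1.78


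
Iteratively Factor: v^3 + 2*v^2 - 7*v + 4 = (v + 4)*(v^2 - 2*v + 1) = (v - 1)*(v + 4)*(v - 1)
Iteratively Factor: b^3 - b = (b - 1)*(b^2 + b) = b*(b - 1)*(b + 1)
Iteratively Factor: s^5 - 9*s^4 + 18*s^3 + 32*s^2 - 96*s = (s - 4)*(s^4 - 5*s^3 - 2*s^2 + 24*s) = (s - 4)*(s - 3)*(s^3 - 2*s^2 - 8*s) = (s - 4)^2*(s - 3)*(s^2 + 2*s) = (s - 4)^2*(s - 3)*(s + 2)*(s)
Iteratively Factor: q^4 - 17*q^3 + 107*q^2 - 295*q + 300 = (q - 3)*(q^3 - 14*q^2 + 65*q - 100) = (q - 5)*(q - 3)*(q^2 - 9*q + 20) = (q - 5)*(q - 4)*(q - 3)*(q - 5)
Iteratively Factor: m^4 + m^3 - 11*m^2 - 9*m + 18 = (m - 1)*(m^3 + 2*m^2 - 9*m - 18) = (m - 1)*(m + 2)*(m^2 - 9) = (m - 1)*(m + 2)*(m + 3)*(m - 3)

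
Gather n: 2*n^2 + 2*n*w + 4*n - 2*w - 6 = 2*n^2 + n*(2*w + 4) - 2*w - 6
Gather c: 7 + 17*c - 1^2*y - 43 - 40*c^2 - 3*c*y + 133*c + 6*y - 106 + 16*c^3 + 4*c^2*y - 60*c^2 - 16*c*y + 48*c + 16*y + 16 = 16*c^3 + c^2*(4*y - 100) + c*(198 - 19*y) + 21*y - 126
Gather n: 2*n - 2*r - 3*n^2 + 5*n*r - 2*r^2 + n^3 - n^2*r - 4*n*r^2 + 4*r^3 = n^3 + n^2*(-r - 3) + n*(-4*r^2 + 5*r + 2) + 4*r^3 - 2*r^2 - 2*r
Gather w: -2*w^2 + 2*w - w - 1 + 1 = -2*w^2 + w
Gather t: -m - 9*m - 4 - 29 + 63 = 30 - 10*m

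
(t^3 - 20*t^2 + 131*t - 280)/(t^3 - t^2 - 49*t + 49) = (t^2 - 13*t + 40)/(t^2 + 6*t - 7)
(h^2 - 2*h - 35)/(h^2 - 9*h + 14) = (h + 5)/(h - 2)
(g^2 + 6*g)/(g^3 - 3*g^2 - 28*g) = (g + 6)/(g^2 - 3*g - 28)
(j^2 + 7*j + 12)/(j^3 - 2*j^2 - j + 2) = (j^2 + 7*j + 12)/(j^3 - 2*j^2 - j + 2)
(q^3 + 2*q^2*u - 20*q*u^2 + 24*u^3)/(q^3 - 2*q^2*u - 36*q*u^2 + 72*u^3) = (q - 2*u)/(q - 6*u)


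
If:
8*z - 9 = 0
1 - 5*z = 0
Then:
No Solution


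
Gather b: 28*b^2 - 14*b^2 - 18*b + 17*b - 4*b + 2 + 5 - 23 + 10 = 14*b^2 - 5*b - 6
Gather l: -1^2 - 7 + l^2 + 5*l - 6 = l^2 + 5*l - 14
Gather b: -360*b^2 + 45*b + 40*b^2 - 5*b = -320*b^2 + 40*b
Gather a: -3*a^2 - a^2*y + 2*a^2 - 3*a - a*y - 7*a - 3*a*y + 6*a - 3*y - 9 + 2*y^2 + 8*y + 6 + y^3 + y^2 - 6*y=a^2*(-y - 1) + a*(-4*y - 4) + y^3 + 3*y^2 - y - 3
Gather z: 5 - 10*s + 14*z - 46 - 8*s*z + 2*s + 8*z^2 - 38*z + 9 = -8*s + 8*z^2 + z*(-8*s - 24) - 32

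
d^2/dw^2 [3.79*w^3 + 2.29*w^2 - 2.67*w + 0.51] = 22.74*w + 4.58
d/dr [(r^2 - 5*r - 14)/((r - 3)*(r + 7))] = (9*r^2 - 14*r + 161)/(r^4 + 8*r^3 - 26*r^2 - 168*r + 441)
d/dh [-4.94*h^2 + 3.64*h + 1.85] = 3.64 - 9.88*h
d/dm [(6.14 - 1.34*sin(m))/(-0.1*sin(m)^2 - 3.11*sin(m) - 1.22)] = (-0.134*sin(m)^2 + 1.228*sin(m) + 20.7302)*cos(m)/(0.01*sin(m)^4 + 0.622*sin(m)^3 + 9.9161*sin(m)^2 + 7.5884*sin(m) + 1.4884)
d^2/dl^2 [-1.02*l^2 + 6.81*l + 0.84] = -2.04000000000000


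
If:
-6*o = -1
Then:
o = 1/6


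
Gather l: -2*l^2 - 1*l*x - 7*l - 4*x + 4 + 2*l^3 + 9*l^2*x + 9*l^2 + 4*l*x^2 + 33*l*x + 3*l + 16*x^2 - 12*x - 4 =2*l^3 + l^2*(9*x + 7) + l*(4*x^2 + 32*x - 4) + 16*x^2 - 16*x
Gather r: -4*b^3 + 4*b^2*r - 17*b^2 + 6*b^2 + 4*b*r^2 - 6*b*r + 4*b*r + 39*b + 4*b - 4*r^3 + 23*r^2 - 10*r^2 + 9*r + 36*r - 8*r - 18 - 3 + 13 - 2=-4*b^3 - 11*b^2 + 43*b - 4*r^3 + r^2*(4*b + 13) + r*(4*b^2 - 2*b + 37) - 10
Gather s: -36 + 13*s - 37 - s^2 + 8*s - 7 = -s^2 + 21*s - 80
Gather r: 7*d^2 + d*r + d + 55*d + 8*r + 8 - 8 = 7*d^2 + 56*d + r*(d + 8)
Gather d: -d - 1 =-d - 1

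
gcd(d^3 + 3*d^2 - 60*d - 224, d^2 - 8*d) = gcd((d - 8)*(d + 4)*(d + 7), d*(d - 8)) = d - 8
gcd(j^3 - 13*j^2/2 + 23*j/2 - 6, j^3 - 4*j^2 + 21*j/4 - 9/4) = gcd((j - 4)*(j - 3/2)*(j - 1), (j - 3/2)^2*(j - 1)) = j^2 - 5*j/2 + 3/2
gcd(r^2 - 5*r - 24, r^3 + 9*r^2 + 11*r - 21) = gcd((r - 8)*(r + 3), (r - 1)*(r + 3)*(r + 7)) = r + 3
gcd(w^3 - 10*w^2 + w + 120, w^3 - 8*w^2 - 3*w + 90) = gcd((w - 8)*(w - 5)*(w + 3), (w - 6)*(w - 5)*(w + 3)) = w^2 - 2*w - 15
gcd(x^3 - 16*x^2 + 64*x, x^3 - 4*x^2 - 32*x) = x^2 - 8*x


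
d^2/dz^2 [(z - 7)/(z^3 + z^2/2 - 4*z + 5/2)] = 4*(12*z^3 - 138*z^2 - 383*z - 373)/(8*z^7 + 28*z^6 - 42*z^5 - 147*z^4 + 168*z^3 + 210*z^2 - 350*z + 125)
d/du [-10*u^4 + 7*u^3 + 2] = u^2*(21 - 40*u)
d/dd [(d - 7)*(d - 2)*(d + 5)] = 3*d^2 - 8*d - 31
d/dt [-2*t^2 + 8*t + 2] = 8 - 4*t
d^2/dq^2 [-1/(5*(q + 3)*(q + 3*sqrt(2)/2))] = 4*(-4*(q + 3)^2 - 2*(q + 3)*(2*q + 3*sqrt(2)) - (2*q + 3*sqrt(2))^2)/(5*(q + 3)^3*(2*q + 3*sqrt(2))^3)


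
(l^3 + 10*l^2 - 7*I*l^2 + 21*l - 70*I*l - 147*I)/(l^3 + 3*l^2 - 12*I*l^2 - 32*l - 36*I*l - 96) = (l^2 + 7*l*(1 - I) - 49*I)/(l^2 - 12*I*l - 32)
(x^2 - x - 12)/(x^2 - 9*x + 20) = (x + 3)/(x - 5)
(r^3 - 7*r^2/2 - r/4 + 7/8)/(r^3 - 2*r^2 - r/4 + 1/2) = (r - 7/2)/(r - 2)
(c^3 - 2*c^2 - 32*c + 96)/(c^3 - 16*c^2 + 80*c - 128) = (c + 6)/(c - 8)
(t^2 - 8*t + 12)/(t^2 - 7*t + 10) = (t - 6)/(t - 5)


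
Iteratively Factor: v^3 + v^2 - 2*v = (v - 1)*(v^2 + 2*v) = (v - 1)*(v + 2)*(v)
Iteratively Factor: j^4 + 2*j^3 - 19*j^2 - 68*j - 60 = (j + 2)*(j^3 - 19*j - 30) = (j + 2)^2*(j^2 - 2*j - 15) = (j - 5)*(j + 2)^2*(j + 3)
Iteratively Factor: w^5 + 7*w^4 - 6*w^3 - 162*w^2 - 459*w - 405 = (w + 3)*(w^4 + 4*w^3 - 18*w^2 - 108*w - 135) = (w - 5)*(w + 3)*(w^3 + 9*w^2 + 27*w + 27) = (w - 5)*(w + 3)^2*(w^2 + 6*w + 9) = (w - 5)*(w + 3)^3*(w + 3)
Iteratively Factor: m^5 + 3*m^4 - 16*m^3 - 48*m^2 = (m + 4)*(m^4 - m^3 - 12*m^2) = m*(m + 4)*(m^3 - m^2 - 12*m) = m*(m - 4)*(m + 4)*(m^2 + 3*m) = m*(m - 4)*(m + 3)*(m + 4)*(m)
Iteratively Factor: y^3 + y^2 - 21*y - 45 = (y + 3)*(y^2 - 2*y - 15) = (y - 5)*(y + 3)*(y + 3)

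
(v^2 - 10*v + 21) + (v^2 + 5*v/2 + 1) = 2*v^2 - 15*v/2 + 22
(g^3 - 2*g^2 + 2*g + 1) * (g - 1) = g^4 - 3*g^3 + 4*g^2 - g - 1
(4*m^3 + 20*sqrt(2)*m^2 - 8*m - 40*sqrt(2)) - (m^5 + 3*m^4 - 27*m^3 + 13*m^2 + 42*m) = -m^5 - 3*m^4 + 31*m^3 - 13*m^2 + 20*sqrt(2)*m^2 - 50*m - 40*sqrt(2)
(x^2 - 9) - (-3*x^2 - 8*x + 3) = 4*x^2 + 8*x - 12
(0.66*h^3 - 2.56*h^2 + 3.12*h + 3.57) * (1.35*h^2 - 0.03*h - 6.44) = 0.891*h^5 - 3.4758*h^4 + 0.0383999999999998*h^3 + 21.2123*h^2 - 20.1999*h - 22.9908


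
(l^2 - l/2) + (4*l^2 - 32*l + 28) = 5*l^2 - 65*l/2 + 28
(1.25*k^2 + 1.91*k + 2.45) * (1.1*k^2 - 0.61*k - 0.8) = 1.375*k^4 + 1.3385*k^3 + 0.5299*k^2 - 3.0225*k - 1.96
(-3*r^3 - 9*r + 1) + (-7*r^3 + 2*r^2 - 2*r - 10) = -10*r^3 + 2*r^2 - 11*r - 9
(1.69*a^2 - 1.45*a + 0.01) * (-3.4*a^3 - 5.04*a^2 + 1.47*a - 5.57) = -5.746*a^5 - 3.5876*a^4 + 9.7583*a^3 - 11.5952*a^2 + 8.0912*a - 0.0557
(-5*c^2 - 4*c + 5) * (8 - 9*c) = 45*c^3 - 4*c^2 - 77*c + 40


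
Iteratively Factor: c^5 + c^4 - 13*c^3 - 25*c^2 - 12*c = (c + 3)*(c^4 - 2*c^3 - 7*c^2 - 4*c) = (c - 4)*(c + 3)*(c^3 + 2*c^2 + c) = (c - 4)*(c + 1)*(c + 3)*(c^2 + c) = c*(c - 4)*(c + 1)*(c + 3)*(c + 1)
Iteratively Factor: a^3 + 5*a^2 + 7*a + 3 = (a + 1)*(a^2 + 4*a + 3) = (a + 1)^2*(a + 3)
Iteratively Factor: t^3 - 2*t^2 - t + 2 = (t - 2)*(t^2 - 1) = (t - 2)*(t - 1)*(t + 1)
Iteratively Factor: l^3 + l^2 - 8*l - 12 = (l + 2)*(l^2 - l - 6) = (l + 2)^2*(l - 3)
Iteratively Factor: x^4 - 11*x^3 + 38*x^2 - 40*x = (x - 5)*(x^3 - 6*x^2 + 8*x) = x*(x - 5)*(x^2 - 6*x + 8) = x*(x - 5)*(x - 4)*(x - 2)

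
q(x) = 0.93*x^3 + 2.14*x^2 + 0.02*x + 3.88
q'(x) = 2.79*x^2 + 4.28*x + 0.02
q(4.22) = 111.97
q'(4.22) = 67.77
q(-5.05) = -61.42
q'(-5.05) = 49.56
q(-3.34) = -6.97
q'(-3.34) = 16.85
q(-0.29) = 4.03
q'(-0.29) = -0.99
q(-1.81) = 5.34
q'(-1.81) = 1.41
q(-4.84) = -51.53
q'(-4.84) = 44.66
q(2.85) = 42.85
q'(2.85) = 34.88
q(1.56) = 12.65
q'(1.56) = 13.49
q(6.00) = 281.92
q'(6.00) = 126.14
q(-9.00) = -500.93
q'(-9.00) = 187.49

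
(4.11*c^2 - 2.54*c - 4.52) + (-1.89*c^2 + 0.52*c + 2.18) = 2.22*c^2 - 2.02*c - 2.34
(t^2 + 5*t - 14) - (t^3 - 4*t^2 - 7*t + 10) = -t^3 + 5*t^2 + 12*t - 24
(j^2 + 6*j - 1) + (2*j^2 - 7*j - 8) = 3*j^2 - j - 9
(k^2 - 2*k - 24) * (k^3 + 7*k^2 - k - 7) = k^5 + 5*k^4 - 39*k^3 - 173*k^2 + 38*k + 168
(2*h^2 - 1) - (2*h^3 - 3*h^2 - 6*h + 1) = -2*h^3 + 5*h^2 + 6*h - 2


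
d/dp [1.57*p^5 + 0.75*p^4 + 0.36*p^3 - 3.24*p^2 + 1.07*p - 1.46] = 7.85*p^4 + 3.0*p^3 + 1.08*p^2 - 6.48*p + 1.07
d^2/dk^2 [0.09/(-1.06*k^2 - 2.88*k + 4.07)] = (0.202248*k^2 + 0.549504*k - 0.09*(2.12*k + 2.88)*(4.24*k + 5.76) - 0.776556)/(1.06*k^2 + 2.88*k - 4.07)^3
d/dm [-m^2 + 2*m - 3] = 2 - 2*m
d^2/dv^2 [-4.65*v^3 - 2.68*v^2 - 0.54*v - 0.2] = -27.9*v - 5.36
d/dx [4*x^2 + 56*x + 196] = 8*x + 56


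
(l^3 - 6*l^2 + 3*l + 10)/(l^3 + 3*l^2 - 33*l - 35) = (l - 2)/(l + 7)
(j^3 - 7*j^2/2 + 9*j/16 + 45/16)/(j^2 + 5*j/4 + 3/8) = (4*j^2 - 17*j + 15)/(2*(2*j + 1))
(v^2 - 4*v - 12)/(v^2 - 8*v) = (v^2 - 4*v - 12)/(v*(v - 8))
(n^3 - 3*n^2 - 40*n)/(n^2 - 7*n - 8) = n*(n + 5)/(n + 1)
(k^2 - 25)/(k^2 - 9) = (k^2 - 25)/(k^2 - 9)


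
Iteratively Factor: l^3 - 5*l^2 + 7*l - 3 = (l - 3)*(l^2 - 2*l + 1) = (l - 3)*(l - 1)*(l - 1)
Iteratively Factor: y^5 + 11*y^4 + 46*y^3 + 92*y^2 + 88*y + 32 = (y + 2)*(y^4 + 9*y^3 + 28*y^2 + 36*y + 16) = (y + 2)*(y + 4)*(y^3 + 5*y^2 + 8*y + 4) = (y + 2)^2*(y + 4)*(y^2 + 3*y + 2) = (y + 1)*(y + 2)^2*(y + 4)*(y + 2)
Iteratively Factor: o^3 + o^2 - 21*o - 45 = (o - 5)*(o^2 + 6*o + 9) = (o - 5)*(o + 3)*(o + 3)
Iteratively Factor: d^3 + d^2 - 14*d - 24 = (d + 3)*(d^2 - 2*d - 8) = (d - 4)*(d + 3)*(d + 2)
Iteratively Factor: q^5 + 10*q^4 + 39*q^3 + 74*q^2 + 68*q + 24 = (q + 1)*(q^4 + 9*q^3 + 30*q^2 + 44*q + 24) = (q + 1)*(q + 2)*(q^3 + 7*q^2 + 16*q + 12) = (q + 1)*(q + 2)*(q + 3)*(q^2 + 4*q + 4) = (q + 1)*(q + 2)^2*(q + 3)*(q + 2)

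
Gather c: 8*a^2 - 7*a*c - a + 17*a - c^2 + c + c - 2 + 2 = 8*a^2 + 16*a - c^2 + c*(2 - 7*a)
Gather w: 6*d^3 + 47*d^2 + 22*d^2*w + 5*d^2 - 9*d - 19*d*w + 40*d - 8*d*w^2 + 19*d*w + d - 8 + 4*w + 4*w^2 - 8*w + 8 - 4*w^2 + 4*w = 6*d^3 + 22*d^2*w + 52*d^2 - 8*d*w^2 + 32*d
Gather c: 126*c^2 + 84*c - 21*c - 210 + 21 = 126*c^2 + 63*c - 189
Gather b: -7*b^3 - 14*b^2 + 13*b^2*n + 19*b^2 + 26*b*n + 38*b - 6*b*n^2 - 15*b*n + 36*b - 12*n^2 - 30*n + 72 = -7*b^3 + b^2*(13*n + 5) + b*(-6*n^2 + 11*n + 74) - 12*n^2 - 30*n + 72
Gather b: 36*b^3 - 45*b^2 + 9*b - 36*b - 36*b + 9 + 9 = 36*b^3 - 45*b^2 - 63*b + 18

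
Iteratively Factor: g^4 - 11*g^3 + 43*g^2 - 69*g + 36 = (g - 1)*(g^3 - 10*g^2 + 33*g - 36) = (g - 3)*(g - 1)*(g^2 - 7*g + 12) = (g - 3)^2*(g - 1)*(g - 4)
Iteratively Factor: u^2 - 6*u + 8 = (u - 4)*(u - 2)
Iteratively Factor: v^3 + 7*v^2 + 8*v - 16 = (v + 4)*(v^2 + 3*v - 4) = (v + 4)^2*(v - 1)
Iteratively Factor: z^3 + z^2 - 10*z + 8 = (z + 4)*(z^2 - 3*z + 2) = (z - 2)*(z + 4)*(z - 1)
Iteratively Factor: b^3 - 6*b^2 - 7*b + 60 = (b - 4)*(b^2 - 2*b - 15) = (b - 5)*(b - 4)*(b + 3)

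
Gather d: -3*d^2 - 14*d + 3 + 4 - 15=-3*d^2 - 14*d - 8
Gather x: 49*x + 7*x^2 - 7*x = 7*x^2 + 42*x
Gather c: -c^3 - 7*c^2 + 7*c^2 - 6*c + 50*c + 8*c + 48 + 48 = -c^3 + 52*c + 96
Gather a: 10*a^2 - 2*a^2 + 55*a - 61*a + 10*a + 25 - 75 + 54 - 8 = 8*a^2 + 4*a - 4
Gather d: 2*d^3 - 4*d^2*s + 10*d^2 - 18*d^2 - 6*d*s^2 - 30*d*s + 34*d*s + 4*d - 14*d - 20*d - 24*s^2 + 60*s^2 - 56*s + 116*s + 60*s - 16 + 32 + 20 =2*d^3 + d^2*(-4*s - 8) + d*(-6*s^2 + 4*s - 30) + 36*s^2 + 120*s + 36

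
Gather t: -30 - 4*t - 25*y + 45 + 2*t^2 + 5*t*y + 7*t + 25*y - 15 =2*t^2 + t*(5*y + 3)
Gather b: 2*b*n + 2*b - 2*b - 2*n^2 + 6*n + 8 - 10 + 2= 2*b*n - 2*n^2 + 6*n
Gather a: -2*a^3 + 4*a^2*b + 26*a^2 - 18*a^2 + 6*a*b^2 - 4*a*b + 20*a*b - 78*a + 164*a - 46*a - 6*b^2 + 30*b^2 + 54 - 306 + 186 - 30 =-2*a^3 + a^2*(4*b + 8) + a*(6*b^2 + 16*b + 40) + 24*b^2 - 96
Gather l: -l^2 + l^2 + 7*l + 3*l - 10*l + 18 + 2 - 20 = 0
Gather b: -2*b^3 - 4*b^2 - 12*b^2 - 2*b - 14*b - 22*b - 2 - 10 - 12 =-2*b^3 - 16*b^2 - 38*b - 24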